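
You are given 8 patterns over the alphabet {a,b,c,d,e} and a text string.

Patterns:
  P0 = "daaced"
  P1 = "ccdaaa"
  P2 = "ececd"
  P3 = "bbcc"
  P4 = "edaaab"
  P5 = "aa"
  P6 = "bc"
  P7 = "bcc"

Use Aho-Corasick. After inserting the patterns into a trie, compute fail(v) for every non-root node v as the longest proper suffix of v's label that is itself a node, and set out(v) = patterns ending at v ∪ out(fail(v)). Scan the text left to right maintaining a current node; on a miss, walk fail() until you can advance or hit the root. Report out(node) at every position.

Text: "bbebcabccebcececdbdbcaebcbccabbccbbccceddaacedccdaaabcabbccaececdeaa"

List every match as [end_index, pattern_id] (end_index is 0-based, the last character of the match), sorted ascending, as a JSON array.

Construct AC machine:
Trie (insert patterns):
  n0 'ε': a→27 b→18 c→7 d→1 e→13
  n1 'd': a→2
  n2 'da': a→3
  n3 'daa': c→4
  n4 'daac': e→5
  n5 'daace': d→6
  n6 'daaced': ·  [P0 ends]
  n7 'c': c→8
  n8 'cc': d→9
  n9 'ccd': a→10
  n10 'ccda': a→11
  n11 'ccdaa': a→12
  n12 'ccdaaa': ·  [P1 ends]
  n13 'e': c→14 d→22
  n14 'ec': e→15
  n15 'ece': c→16
  n16 'ecec': d→17
  n17 'ececd': ·  [P2 ends]
  n18 'b': b→19 c→29
  n19 'bb': c→20
  n20 'bbc': c→21
  n21 'bbcc': ·  [P3 ends]
  n22 'ed': a→23
  n23 'eda': a→24
  n24 'edaa': a→25
  n25 'edaaa': b→26
  n26 'edaaab': ·  [P4 ends]
  n27 'a': a→28
  n28 'aa': ·  [P5 ends]
  n29 'bc': c→30  [P6 ends]
  n30 'bcc': ·  [P7 ends]

Failure links (BFS by depth):
  fail(1) 'd': from fail(0)=0 chase 'd': 0 ⇒ 0;  out=∅∪out(0)=∅
  fail(7) 'c': from fail(0)=0 chase 'c': 0 ⇒ 0;  out=∅∪out(0)=∅
  fail(13) 'e': from fail(0)=0 chase 'e': 0 ⇒ 0;  out=∅∪out(0)=∅
  fail(18) 'b': from fail(0)=0 chase 'b': 0 ⇒ 0;  out=∅∪out(0)=∅
  fail(27) 'a': from fail(0)=0 chase 'a': 0 ⇒ 0;  out=∅∪out(0)=∅
  fail(2) 'da': from fail(1)=0 chase 'a': 0 ⇒ 27;  out=∅∪out(27)=∅
  fail(8) 'cc': from fail(7)=0 chase 'c': 0 ⇒ 7;  out=∅∪out(7)=∅
  fail(14) 'ec': from fail(13)=0 chase 'c': 0 ⇒ 7;  out=∅∪out(7)=∅
  fail(19) 'bb': from fail(18)=0 chase 'b': 0 ⇒ 18;  out=∅∪out(18)=∅
  fail(22) 'ed': from fail(13)=0 chase 'd': 0 ⇒ 1;  out=∅∪out(1)=∅
  fail(28) 'aa': from fail(27)=0 chase 'a': 0 ⇒ 27;  out={5}∪out(27)={5}
  fail(29) 'bc': from fail(18)=0 chase 'c': 0 ⇒ 7;  out={6}∪out(7)={6}
  fail(3) 'daa': from fail(2)=27 chase 'a': 27 ⇒ 28;  out=∅∪out(28)={5}
  fail(9) 'ccd': from fail(8)=7 chase 'd': 7→0 ⇒ 1;  out=∅∪out(1)=∅
  fail(15) 'ece': from fail(14)=7 chase 'e': 7→0 ⇒ 13;  out=∅∪out(13)=∅
  fail(20) 'bbc': from fail(19)=18 chase 'c': 18 ⇒ 29;  out=∅∪out(29)={6}
  fail(23) 'eda': from fail(22)=1 chase 'a': 1 ⇒ 2;  out=∅∪out(2)=∅
  fail(30) 'bcc': from fail(29)=7 chase 'c': 7 ⇒ 8;  out={7}∪out(8)={7}
  fail(4) 'daac': from fail(3)=28 chase 'c': 28→27→0 ⇒ 7;  out=∅∪out(7)=∅
  fail(10) 'ccda': from fail(9)=1 chase 'a': 1 ⇒ 2;  out=∅∪out(2)=∅
  fail(16) 'ecec': from fail(15)=13 chase 'c': 13 ⇒ 14;  out=∅∪out(14)=∅
  fail(21) 'bbcc': from fail(20)=29 chase 'c': 29 ⇒ 30;  out={3}∪out(30)={3,7}
  fail(24) 'edaa': from fail(23)=2 chase 'a': 2 ⇒ 3;  out=∅∪out(3)={5}
  fail(5) 'daace': from fail(4)=7 chase 'e': 7→0 ⇒ 13;  out=∅∪out(13)=∅
  fail(11) 'ccdaa': from fail(10)=2 chase 'a': 2 ⇒ 3;  out=∅∪out(3)={5}
  fail(17) 'ececd': from fail(16)=14 chase 'd': 14→7→0 ⇒ 1;  out={2}∪out(1)={2}
  fail(25) 'edaaa': from fail(24)=3 chase 'a': 3→28→27 ⇒ 28;  out=∅∪out(28)={5}
  fail(6) 'daaced': from fail(5)=13 chase 'd': 13 ⇒ 22;  out={0}∪out(22)={0}
  fail(12) 'ccdaaa': from fail(11)=3 chase 'a': 3→28→27 ⇒ 28;  out={1}∪out(28)={1,5}
  fail(26) 'edaaab': from fail(25)=28 chase 'b': 28→27→0 ⇒ 18;  out={4}∪out(18)={4}

Run:
pos 0 'b': at 18
pos 1 'b': at 19
pos 2 'e': at 13 (fail-walked)
pos 3 'b': at 18 (fail-walked)
pos 4 'c': at 29  ** P6@[3:4]
pos 5 'a': at 27 (fail-walked)
pos 6 'b': at 18 (fail-walked)
pos 7 'c': at 29  ** P6@[6:7]
pos 8 'c': at 30  ** P7@[6:8]
pos 9 'e': at 13 (fail-walked)
pos 10 'b': at 18 (fail-walked)
pos 11 'c': at 29  ** P6@[10:11]
pos 12 'e': at 13 (fail-walked)
pos 13 'c': at 14
pos 14 'e': at 15
pos 15 'c': at 16
pos 16 'd': at 17  ** P2@[12:16]
pos 17 'b': at 18 (fail-walked)
pos 18 'd': at 1 (fail-walked)
pos 19 'b': at 18 (fail-walked)
pos 20 'c': at 29  ** P6@[19:20]
pos 21 'a': at 27 (fail-walked)
pos 22 'e': at 13 (fail-walked)
pos 23 'b': at 18 (fail-walked)
pos 24 'c': at 29  ** P6@[23:24]
pos 25 'b': at 18 (fail-walked)
pos 26 'c': at 29  ** P6@[25:26]
pos 27 'c': at 30  ** P7@[25:27]
pos 28 'a': at 27 (fail-walked)
pos 29 'b': at 18 (fail-walked)
pos 30 'b': at 19
pos 31 'c': at 20  ** P6@[30:31]
pos 32 'c': at 21  ** P3@[29:32],P7@[30:32]
pos 33 'b': at 18 (fail-walked)
pos 34 'b': at 19
pos 35 'c': at 20  ** P6@[34:35]
pos 36 'c': at 21  ** P3@[33:36],P7@[34:36]
pos 37 'c': at 8 (fail-walked)
pos 38 'e': at 13 (fail-walked)
pos 39 'd': at 22
pos 40 'd': at 1 (fail-walked)
pos 41 'a': at 2
pos 42 'a': at 3  ** P5@[41:42]
pos 43 'c': at 4
pos 44 'e': at 5
pos 45 'd': at 6  ** P0@[40:45]
pos 46 'c': at 7 (fail-walked)
pos 47 'c': at 8
pos 48 'd': at 9
pos 49 'a': at 10
pos 50 'a': at 11  ** P5@[49:50]
pos 51 'a': at 12  ** P1@[46:51],P5@[50:51]
pos 52 'b': at 18 (fail-walked)
pos 53 'c': at 29  ** P6@[52:53]
pos 54 'a': at 27 (fail-walked)
pos 55 'b': at 18 (fail-walked)
pos 56 'b': at 19
pos 57 'c': at 20  ** P6@[56:57]
pos 58 'c': at 21  ** P3@[55:58],P7@[56:58]
pos 59 'a': at 27 (fail-walked)
pos 60 'e': at 13 (fail-walked)
pos 61 'c': at 14
pos 62 'e': at 15
pos 63 'c': at 16
pos 64 'd': at 17  ** P2@[60:64]
pos 65 'e': at 13 (fail-walked)
pos 66 'a': at 27 (fail-walked)
pos 67 'a': at 28  ** P5@[66:67]

All matches (sorted): [[4,6],[7,6],[8,7],[11,6],[16,2],[20,6],[24,6],[26,6],[27,7],[31,6],[32,3],[32,7],[35,6],[36,3],[36,7],[42,5],[45,0],[50,5],[51,1],[51,5],[53,6],[57,6],[58,3],[58,7],[64,2],[67,5]]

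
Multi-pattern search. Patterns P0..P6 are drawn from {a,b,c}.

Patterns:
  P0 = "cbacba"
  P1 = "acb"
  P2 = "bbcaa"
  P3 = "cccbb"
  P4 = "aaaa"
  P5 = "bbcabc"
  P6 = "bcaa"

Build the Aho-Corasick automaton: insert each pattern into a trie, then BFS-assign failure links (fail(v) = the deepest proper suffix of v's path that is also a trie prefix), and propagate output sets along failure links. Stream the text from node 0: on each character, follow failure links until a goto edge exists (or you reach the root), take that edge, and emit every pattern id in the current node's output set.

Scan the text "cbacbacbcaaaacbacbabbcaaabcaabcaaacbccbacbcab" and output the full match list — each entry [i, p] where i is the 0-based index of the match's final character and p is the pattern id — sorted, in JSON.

Build:
Trie (insert patterns):
  n0 'ε': a→7 b→10 c→1
  n1 'c': b→2 c→15
  n2 'cb': a→3
  n3 'cba': c→4
  n4 'cbac': b→5
  n5 'cbacb': a→6
  n6 'cbacba': ·  [P0 ends]
  n7 'a': a→19 c→8
  n8 'ac': b→9
  n9 'acb': ·  [P1 ends]
  n10 'b': b→11 c→24
  n11 'bb': c→12
  n12 'bbc': a→13
  n13 'bbca': a→14 b→22
  n14 'bbcaa': ·  [P2 ends]
  n15 'cc': c→16
  n16 'ccc': b→17
  n17 'cccb': b→18
  n18 'cccbb': ·  [P3 ends]
  n19 'aa': a→20
  n20 'aaa': a→21
  n21 'aaaa': ·  [P4 ends]
  n22 'bbcab': c→23
  n23 'bbcabc': ·  [P5 ends]
  n24 'bc': a→25
  n25 'bca': a→26
  n26 'bcaa': ·  [P6 ends]

BFS fail/out derivation:
  n1('c'): parent n0 fail=0; on 'c' 0 → fail=0;  out ∅∪∅=∅
  n7('a'): parent n0 fail=0; on 'a' 0 → fail=0;  out ∅∪∅=∅
  n10('b'): parent n0 fail=0; on 'b' 0 → fail=0;  out ∅∪∅=∅
  n2('cb'): parent n1 fail=0; on 'b' 0 → fail=10;  out ∅∪∅=∅
  n8('ac'): parent n7 fail=0; on 'c' 0 → fail=1;  out ∅∪∅=∅
  n11('bb'): parent n10 fail=0; on 'b' 0 → fail=10;  out ∅∪∅=∅
  n15('cc'): parent n1 fail=0; on 'c' 0 → fail=1;  out ∅∪∅=∅
  n19('aa'): parent n7 fail=0; on 'a' 0 → fail=7;  out ∅∪∅=∅
  n24('bc'): parent n10 fail=0; on 'c' 0 → fail=1;  out ∅∪∅=∅
  n3('cba'): parent n2 fail=10; on 'a' 10→0 → fail=7;  out ∅∪∅=∅
  n9('acb'): parent n8 fail=1; on 'b' 1 → fail=2;  out {1}∪∅={1}
  n12('bbc'): parent n11 fail=10; on 'c' 10 → fail=24;  out ∅∪∅=∅
  n16('ccc'): parent n15 fail=1; on 'c' 1 → fail=15;  out ∅∪∅=∅
  n20('aaa'): parent n19 fail=7; on 'a' 7 → fail=19;  out ∅∪∅=∅
  n25('bca'): parent n24 fail=1; on 'a' 1→0 → fail=7;  out ∅∪∅=∅
  n4('cbac'): parent n3 fail=7; on 'c' 7 → fail=8;  out ∅∪∅=∅
  n13('bbca'): parent n12 fail=24; on 'a' 24 → fail=25;  out ∅∪∅=∅
  n17('cccb'): parent n16 fail=15; on 'b' 15→1 → fail=2;  out ∅∪∅=∅
  n21('aaaa'): parent n20 fail=19; on 'a' 19 → fail=20;  out {4}∪∅={4}
  n26('bcaa'): parent n25 fail=7; on 'a' 7 → fail=19;  out {6}∪∅={6}
  n5('cbacb'): parent n4 fail=8; on 'b' 8 → fail=9;  out ∅∪{1}={1}
  n14('bbcaa'): parent n13 fail=25; on 'a' 25 → fail=26;  out {2}∪{6}={2,6}
  n18('cccbb'): parent n17 fail=2; on 'b' 2→10 → fail=11;  out {3}∪∅={3}
  n22('bbcab'): parent n13 fail=25; on 'b' 25→7→0 → fail=10;  out ∅∪∅=∅
  n6('cbacba'): parent n5 fail=9; on 'a' 9→2 → fail=3;  out {0}∪∅={0}
  n23('bbcabc'): parent n22 fail=10; on 'c' 10 → fail=24;  out {5}∪∅={5}

Scan:
i=0 'c': node 0→1
i=1 'b': node 1→2
i=2 'a': node 2→3
i=3 'c': node 3→4
i=4 'b': node 4→5  emit P1@[2:4]
i=5 'a': node 5→6  emit P0@[0:5]
i=6 'c': node 6→4 (fail-walked)
i=7 'b': node 4→5  emit P1@[5:7]
i=8 'c': node 5→24 (fail-walked)
i=9 'a': node 24→25
i=10 'a': node 25→26  emit P6@[7:10]
i=11 'a': node 26→20 (fail-walked)
i=12 'a': node 20→21  emit P4@[9:12]
i=13 'c': node 21→8 (fail-walked)
i=14 'b': node 8→9  emit P1@[12:14]
i=15 'a': node 9→3 (fail-walked)
i=16 'c': node 3→4
i=17 'b': node 4→5  emit P1@[15:17]
i=18 'a': node 5→6  emit P0@[13:18]
i=19 'b': node 6→10 (fail-walked)
i=20 'b': node 10→11
i=21 'c': node 11→12
i=22 'a': node 12→13
i=23 'a': node 13→14  emit P2@[19:23],P6@[20:23]
i=24 'a': node 14→20 (fail-walked)
i=25 'b': node 20→10 (fail-walked)
i=26 'c': node 10→24
i=27 'a': node 24→25
i=28 'a': node 25→26  emit P6@[25:28]
i=29 'b': node 26→10 (fail-walked)
i=30 'c': node 10→24
i=31 'a': node 24→25
i=32 'a': node 25→26  emit P6@[29:32]
i=33 'a': node 26→20 (fail-walked)
i=34 'c': node 20→8 (fail-walked)
i=35 'b': node 8→9  emit P1@[33:35]
i=36 'c': node 9→24 (fail-walked)
i=37 'c': node 24→15 (fail-walked)
i=38 'b': node 15→2 (fail-walked)
i=39 'a': node 2→3
i=40 'c': node 3→4
i=41 'b': node 4→5  emit P1@[39:41]
i=42 'c': node 5→24 (fail-walked)
i=43 'a': node 24→25
i=44 'b': node 25→10 (fail-walked)

Matches: [[4,1],[5,0],[7,1],[10,6],[12,4],[14,1],[17,1],[18,0],[23,2],[23,6],[28,6],[32,6],[35,1],[41,1]]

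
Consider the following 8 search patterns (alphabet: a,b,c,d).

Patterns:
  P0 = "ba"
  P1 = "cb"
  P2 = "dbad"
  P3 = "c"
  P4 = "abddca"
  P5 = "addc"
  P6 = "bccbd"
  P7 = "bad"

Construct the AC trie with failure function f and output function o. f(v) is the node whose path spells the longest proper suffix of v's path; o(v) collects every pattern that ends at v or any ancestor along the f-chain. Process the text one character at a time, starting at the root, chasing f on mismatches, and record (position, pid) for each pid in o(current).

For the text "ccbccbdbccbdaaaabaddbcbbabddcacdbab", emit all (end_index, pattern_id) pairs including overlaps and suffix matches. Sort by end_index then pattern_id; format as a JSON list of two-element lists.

Construct AC machine:
Trie nodes:
  n0 'ε': a→9 b→1 c→3 d→5
  n1 'b': a→2 c→18
  n2 'ba': d→22  ←P0
  n3 'c': b→4  ←P3
  n4 'cb': ·  ←P1
  n5 'd': b→6
  n6 'db': a→7
  n7 'dba': d→8
  n8 'dbad': ·  ←P2
  n9 'a': b→10 d→15
  n10 'ab': d→11
  n11 'abd': d→12
  n12 'abdd': c→13
  n13 'abddc': a→14
  n14 'abddca': ·  ←P4
  n15 'ad': d→16
  n16 'add': c→17
  n17 'addc': ·  ←P5
  n18 'bc': c→19
  n19 'bcc': b→20
  n20 'bccb': d→21
  n21 'bccbd': ·  ←P6
  n22 'bad': ·  ←P7

BFS fail/out derivation:
  fail(1) 'b': from fail(0)=0 chase 'b': 0 ⇒ 0;  out=∅∪out(0)=∅
  fail(3) 'c': from fail(0)=0 chase 'c': 0 ⇒ 0;  out={3}∪out(0)={3}
  fail(5) 'd': from fail(0)=0 chase 'd': 0 ⇒ 0;  out=∅∪out(0)=∅
  fail(9) 'a': from fail(0)=0 chase 'a': 0 ⇒ 0;  out=∅∪out(0)=∅
  fail(2) 'ba': from fail(1)=0 chase 'a': 0 ⇒ 9;  out={0}∪out(9)={0}
  fail(4) 'cb': from fail(3)=0 chase 'b': 0 ⇒ 1;  out={1}∪out(1)={1}
  fail(6) 'db': from fail(5)=0 chase 'b': 0 ⇒ 1;  out=∅∪out(1)=∅
  fail(10) 'ab': from fail(9)=0 chase 'b': 0 ⇒ 1;  out=∅∪out(1)=∅
  fail(15) 'ad': from fail(9)=0 chase 'd': 0 ⇒ 5;  out=∅∪out(5)=∅
  fail(18) 'bc': from fail(1)=0 chase 'c': 0 ⇒ 3;  out=∅∪out(3)={3}
  fail(7) 'dba': from fail(6)=1 chase 'a': 1 ⇒ 2;  out=∅∪out(2)={0}
  fail(11) 'abd': from fail(10)=1 chase 'd': 1→0 ⇒ 5;  out=∅∪out(5)=∅
  fail(16) 'add': from fail(15)=5 chase 'd': 5→0 ⇒ 5;  out=∅∪out(5)=∅
  fail(19) 'bcc': from fail(18)=3 chase 'c': 3→0 ⇒ 3;  out=∅∪out(3)={3}
  fail(22) 'bad': from fail(2)=9 chase 'd': 9 ⇒ 15;  out={7}∪out(15)={7}
  fail(8) 'dbad': from fail(7)=2 chase 'd': 2 ⇒ 22;  out={2}∪out(22)={2,7}
  fail(12) 'abdd': from fail(11)=5 chase 'd': 5→0 ⇒ 5;  out=∅∪out(5)=∅
  fail(17) 'addc': from fail(16)=5 chase 'c': 5→0 ⇒ 3;  out={5}∪out(3)={3,5}
  fail(20) 'bccb': from fail(19)=3 chase 'b': 3 ⇒ 4;  out=∅∪out(4)={1}
  fail(13) 'abddc': from fail(12)=5 chase 'c': 5→0 ⇒ 3;  out=∅∪out(3)={3}
  fail(21) 'bccbd': from fail(20)=4 chase 'd': 4→1→0 ⇒ 5;  out={6}∪out(5)={6}
  fail(14) 'abddca': from fail(13)=3 chase 'a': 3→0 ⇒ 9;  out={4}∪out(9)={4}

Run:
i=0 'c': node 0→3  → match P3@[0:0]
i=1 'c': node 3→3 (fail-walked)  → match P3@[1:1]
i=2 'b': node 3→4  → match P1@[1:2]
i=3 'c': node 4→18 (fail-walked)  → match P3@[3:3]
i=4 'c': node 18→19  → match P3@[4:4]
i=5 'b': node 19→20  → match P1@[4:5]
i=6 'd': node 20→21  → match P6@[2:6]
i=7 'b': node 21→6 (fail-walked)
i=8 'c': node 6→18 (fail-walked)  → match P3@[8:8]
i=9 'c': node 18→19  → match P3@[9:9]
i=10 'b': node 19→20  → match P1@[9:10]
i=11 'd': node 20→21  → match P6@[7:11]
i=12 'a': node 21→9 (fail-walked)
i=13 'a': node 9→9 (fail-walked)
i=14 'a': node 9→9 (fail-walked)
i=15 'a': node 9→9 (fail-walked)
i=16 'b': node 9→10
i=17 'a': node 10→2 (fail-walked)  → match P0@[16:17]
i=18 'd': node 2→22  → match P7@[16:18]
i=19 'd': node 22→16 (fail-walked)
i=20 'b': node 16→6 (fail-walked)
i=21 'c': node 6→18 (fail-walked)  → match P3@[21:21]
i=22 'b': node 18→4 (fail-walked)  → match P1@[21:22]
i=23 'b': node 4→1 (fail-walked)
i=24 'a': node 1→2  → match P0@[23:24]
i=25 'b': node 2→10 (fail-walked)
i=26 'd': node 10→11
i=27 'd': node 11→12
i=28 'c': node 12→13  → match P3@[28:28]
i=29 'a': node 13→14  → match P4@[24:29]
i=30 'c': node 14→3 (fail-walked)  → match P3@[30:30]
i=31 'd': node 3→5 (fail-walked)
i=32 'b': node 5→6
i=33 'a': node 6→7  → match P0@[32:33]
i=34 'b': node 7→10 (fail-walked)

All matches (sorted): [[0,3],[1,3],[2,1],[3,3],[4,3],[5,1],[6,6],[8,3],[9,3],[10,1],[11,6],[17,0],[18,7],[21,3],[22,1],[24,0],[28,3],[29,4],[30,3],[33,0]]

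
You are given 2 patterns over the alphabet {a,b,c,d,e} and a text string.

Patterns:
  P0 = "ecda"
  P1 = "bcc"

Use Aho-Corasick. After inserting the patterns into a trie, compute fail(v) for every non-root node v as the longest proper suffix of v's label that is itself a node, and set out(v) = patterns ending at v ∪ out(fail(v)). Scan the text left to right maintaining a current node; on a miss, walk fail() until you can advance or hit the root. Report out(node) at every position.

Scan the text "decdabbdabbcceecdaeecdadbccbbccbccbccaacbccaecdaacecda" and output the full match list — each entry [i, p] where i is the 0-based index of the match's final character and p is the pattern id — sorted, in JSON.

Build:
Trie nodes:
  n0 'ε': b→5 e→1
  n1 'e': c→2
  n2 'ec': d→3
  n3 'ecd': a→4
  n4 'ecda': ·  ←P0
  n5 'b': c→6
  n6 'bc': c→7
  n7 'bcc': ·  ←P1

BFS fail/out derivation:
  fail(1) 'e': from fail(0)=0 chase 'e': 0 ⇒ 0;  out=∅∪out(0)=∅
  fail(5) 'b': from fail(0)=0 chase 'b': 0 ⇒ 0;  out=∅∪out(0)=∅
  fail(2) 'ec': from fail(1)=0 chase 'c': 0 ⇒ 0;  out=∅∪out(0)=∅
  fail(6) 'bc': from fail(5)=0 chase 'c': 0 ⇒ 0;  out=∅∪out(0)=∅
  fail(3) 'ecd': from fail(2)=0 chase 'd': 0 ⇒ 0;  out=∅∪out(0)=∅
  fail(7) 'bcc': from fail(6)=0 chase 'c': 0 ⇒ 0;  out={1}∪out(0)={1}
  fail(4) 'ecda': from fail(3)=0 chase 'a': 0 ⇒ 0;  out={0}∪out(0)={0}

Run:
i=0 'd': node 0→0
i=1 'e': node 0→1
i=2 'c': node 1→2
i=3 'd': node 2→3
i=4 'a': node 3→4  emit P0@[1:4]
i=5 'b': node 4→5 (via fail)
i=6 'b': node 5→5 (via fail)
i=7 'd': node 5→0 (via fail)
i=8 'a': node 0→0
i=9 'b': node 0→5
i=10 'b': node 5→5 (via fail)
i=11 'c': node 5→6
i=12 'c': node 6→7  emit P1@[10:12]
i=13 'e': node 7→1 (via fail)
i=14 'e': node 1→1 (via fail)
i=15 'c': node 1→2
i=16 'd': node 2→3
i=17 'a': node 3→4  emit P0@[14:17]
i=18 'e': node 4→1 (via fail)
i=19 'e': node 1→1 (via fail)
i=20 'c': node 1→2
i=21 'd': node 2→3
i=22 'a': node 3→4  emit P0@[19:22]
i=23 'd': node 4→0 (via fail)
i=24 'b': node 0→5
i=25 'c': node 5→6
i=26 'c': node 6→7  emit P1@[24:26]
i=27 'b': node 7→5 (via fail)
i=28 'b': node 5→5 (via fail)
i=29 'c': node 5→6
i=30 'c': node 6→7  emit P1@[28:30]
i=31 'b': node 7→5 (via fail)
i=32 'c': node 5→6
i=33 'c': node 6→7  emit P1@[31:33]
i=34 'b': node 7→5 (via fail)
i=35 'c': node 5→6
i=36 'c': node 6→7  emit P1@[34:36]
i=37 'a': node 7→0 (via fail)
i=38 'a': node 0→0
i=39 'c': node 0→0
i=40 'b': node 0→5
i=41 'c': node 5→6
i=42 'c': node 6→7  emit P1@[40:42]
i=43 'a': node 7→0 (via fail)
i=44 'e': node 0→1
i=45 'c': node 1→2
i=46 'd': node 2→3
i=47 'a': node 3→4  emit P0@[44:47]
i=48 'a': node 4→0 (via fail)
i=49 'c': node 0→0
i=50 'e': node 0→1
i=51 'c': node 1→2
i=52 'd': node 2→3
i=53 'a': node 3→4  emit P0@[50:53]

All matches (sorted): [[4,0],[12,1],[17,0],[22,0],[26,1],[30,1],[33,1],[36,1],[42,1],[47,0],[53,0]]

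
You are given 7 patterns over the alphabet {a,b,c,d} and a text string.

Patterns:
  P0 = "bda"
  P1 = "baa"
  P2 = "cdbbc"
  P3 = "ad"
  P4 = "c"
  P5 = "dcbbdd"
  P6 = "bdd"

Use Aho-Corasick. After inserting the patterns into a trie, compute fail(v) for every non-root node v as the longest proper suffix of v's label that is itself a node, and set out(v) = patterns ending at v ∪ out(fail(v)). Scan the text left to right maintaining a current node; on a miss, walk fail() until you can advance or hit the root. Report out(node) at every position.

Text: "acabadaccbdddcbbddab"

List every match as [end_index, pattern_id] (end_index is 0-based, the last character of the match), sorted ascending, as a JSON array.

Build:
Trie (insert patterns):
  n0 'ε': a→11 b→1 c→6 d→13
  n1 'b': a→4 d→2
  n2 'bd': a→3 d→19
  n3 'bda': ·  [P0 ends]
  n4 'ba': a→5
  n5 'baa': ·  [P1 ends]
  n6 'c': d→7  [P4 ends]
  n7 'cd': b→8
  n8 'cdb': b→9
  n9 'cdbb': c→10
  n10 'cdbbc': ·  [P2 ends]
  n11 'a': d→12
  n12 'ad': ·  [P3 ends]
  n13 'd': c→14
  n14 'dc': b→15
  n15 'dcb': b→16
  n16 'dcbb': d→17
  n17 'dcbbd': d→18
  n18 'dcbbdd': ·  [P5 ends]
  n19 'bdd': ·  [P6 ends]

Failure links (BFS by depth):
  fail(1) 'b': from fail(0)=0 chase 'b': 0 ⇒ 0;  out=∅∪out(0)=∅
  fail(6) 'c': from fail(0)=0 chase 'c': 0 ⇒ 0;  out={4}∪out(0)={4}
  fail(11) 'a': from fail(0)=0 chase 'a': 0 ⇒ 0;  out=∅∪out(0)=∅
  fail(13) 'd': from fail(0)=0 chase 'd': 0 ⇒ 0;  out=∅∪out(0)=∅
  fail(2) 'bd': from fail(1)=0 chase 'd': 0 ⇒ 13;  out=∅∪out(13)=∅
  fail(4) 'ba': from fail(1)=0 chase 'a': 0 ⇒ 11;  out=∅∪out(11)=∅
  fail(7) 'cd': from fail(6)=0 chase 'd': 0 ⇒ 13;  out=∅∪out(13)=∅
  fail(12) 'ad': from fail(11)=0 chase 'd': 0 ⇒ 13;  out={3}∪out(13)={3}
  fail(14) 'dc': from fail(13)=0 chase 'c': 0 ⇒ 6;  out=∅∪out(6)={4}
  fail(3) 'bda': from fail(2)=13 chase 'a': 13→0 ⇒ 11;  out={0}∪out(11)={0}
  fail(5) 'baa': from fail(4)=11 chase 'a': 11→0 ⇒ 11;  out={1}∪out(11)={1}
  fail(8) 'cdb': from fail(7)=13 chase 'b': 13→0 ⇒ 1;  out=∅∪out(1)=∅
  fail(15) 'dcb': from fail(14)=6 chase 'b': 6→0 ⇒ 1;  out=∅∪out(1)=∅
  fail(19) 'bdd': from fail(2)=13 chase 'd': 13→0 ⇒ 13;  out={6}∪out(13)={6}
  fail(9) 'cdbb': from fail(8)=1 chase 'b': 1→0 ⇒ 1;  out=∅∪out(1)=∅
  fail(16) 'dcbb': from fail(15)=1 chase 'b': 1→0 ⇒ 1;  out=∅∪out(1)=∅
  fail(10) 'cdbbc': from fail(9)=1 chase 'c': 1→0 ⇒ 6;  out={2}∪out(6)={2,4}
  fail(17) 'dcbbd': from fail(16)=1 chase 'd': 1 ⇒ 2;  out=∅∪out(2)=∅
  fail(18) 'dcbbdd': from fail(17)=2 chase 'd': 2 ⇒ 19;  out={5}∪out(19)={5,6}

Text stream:
[0] read 'a'  n0⇒n11
[1] read 'c'  n11⇒n6 (via fail)  → match P4@[1:1]
[2] read 'a'  n6⇒n11 (via fail)
[3] read 'b'  n11⇒n1 (via fail)
[4] read 'a'  n1⇒n4
[5] read 'd'  n4⇒n12 (via fail)  → match P3@[4:5]
[6] read 'a'  n12⇒n11 (via fail)
[7] read 'c'  n11⇒n6 (via fail)  → match P4@[7:7]
[8] read 'c'  n6⇒n6 (via fail)  → match P4@[8:8]
[9] read 'b'  n6⇒n1 (via fail)
[10] read 'd'  n1⇒n2
[11] read 'd'  n2⇒n19  → match P6@[9:11]
[12] read 'd'  n19⇒n13 (via fail)
[13] read 'c'  n13⇒n14  → match P4@[13:13]
[14] read 'b'  n14⇒n15
[15] read 'b'  n15⇒n16
[16] read 'd'  n16⇒n17
[17] read 'd'  n17⇒n18  → match P5@[12:17],P6@[15:17]
[18] read 'a'  n18⇒n11 (via fail)
[19] read 'b'  n11⇒n1 (via fail)

Matches: [[1,4],[5,3],[7,4],[8,4],[11,6],[13,4],[17,5],[17,6]]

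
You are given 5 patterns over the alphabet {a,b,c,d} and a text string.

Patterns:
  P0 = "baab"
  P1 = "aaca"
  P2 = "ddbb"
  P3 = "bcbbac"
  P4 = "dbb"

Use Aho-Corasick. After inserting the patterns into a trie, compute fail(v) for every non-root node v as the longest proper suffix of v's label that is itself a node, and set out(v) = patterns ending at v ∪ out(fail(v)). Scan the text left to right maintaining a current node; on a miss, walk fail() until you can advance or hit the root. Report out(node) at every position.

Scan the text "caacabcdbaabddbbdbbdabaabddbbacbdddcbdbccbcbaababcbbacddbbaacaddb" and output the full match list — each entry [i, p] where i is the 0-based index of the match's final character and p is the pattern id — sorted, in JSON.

Build automaton:
Trie nodes:
  n0 'ε': a→5 b→1 d→9
  n1 'b': a→2 c→13
  n2 'ba': a→3
  n3 'baa': b→4
  n4 'baab': ·  [P0 ends]
  n5 'a': a→6
  n6 'aa': c→7
  n7 'aac': a→8
  n8 'aaca': ·  [P1 ends]
  n9 'd': b→18 d→10
  n10 'dd': b→11
  n11 'ddb': b→12
  n12 'ddbb': ·  [P2 ends]
  n13 'bc': b→14
  n14 'bcb': b→15
  n15 'bcbb': a→16
  n16 'bcbba': c→17
  n17 'bcbbac': ·  [P3 ends]
  n18 'db': b→19
  n19 'dbb': ·  [P4 ends]

Failure links (BFS by depth):
  fail(1) 'b': from fail(0)=0 chase 'b': 0 ⇒ 0;  out=∅∪out(0)=∅
  fail(5) 'a': from fail(0)=0 chase 'a': 0 ⇒ 0;  out=∅∪out(0)=∅
  fail(9) 'd': from fail(0)=0 chase 'd': 0 ⇒ 0;  out=∅∪out(0)=∅
  fail(2) 'ba': from fail(1)=0 chase 'a': 0 ⇒ 5;  out=∅∪out(5)=∅
  fail(6) 'aa': from fail(5)=0 chase 'a': 0 ⇒ 5;  out=∅∪out(5)=∅
  fail(10) 'dd': from fail(9)=0 chase 'd': 0 ⇒ 9;  out=∅∪out(9)=∅
  fail(13) 'bc': from fail(1)=0 chase 'c': 0 ⇒ 0;  out=∅∪out(0)=∅
  fail(18) 'db': from fail(9)=0 chase 'b': 0 ⇒ 1;  out=∅∪out(1)=∅
  fail(3) 'baa': from fail(2)=5 chase 'a': 5 ⇒ 6;  out=∅∪out(6)=∅
  fail(7) 'aac': from fail(6)=5 chase 'c': 5→0 ⇒ 0;  out=∅∪out(0)=∅
  fail(11) 'ddb': from fail(10)=9 chase 'b': 9 ⇒ 18;  out=∅∪out(18)=∅
  fail(14) 'bcb': from fail(13)=0 chase 'b': 0 ⇒ 1;  out=∅∪out(1)=∅
  fail(19) 'dbb': from fail(18)=1 chase 'b': 1→0 ⇒ 1;  out={4}∪out(1)={4}
  fail(4) 'baab': from fail(3)=6 chase 'b': 6→5→0 ⇒ 1;  out={0}∪out(1)={0}
  fail(8) 'aaca': from fail(7)=0 chase 'a': 0 ⇒ 5;  out={1}∪out(5)={1}
  fail(12) 'ddbb': from fail(11)=18 chase 'b': 18 ⇒ 19;  out={2}∪out(19)={2,4}
  fail(15) 'bcbb': from fail(14)=1 chase 'b': 1→0 ⇒ 1;  out=∅∪out(1)=∅
  fail(16) 'bcbba': from fail(15)=1 chase 'a': 1 ⇒ 2;  out=∅∪out(2)=∅
  fail(17) 'bcbbac': from fail(16)=2 chase 'c': 2→5→0 ⇒ 0;  out={3}∪out(0)={3}

Text stream:
[0] read 'c'  n0⇒n0
[1] read 'a'  n0⇒n5
[2] read 'a'  n5⇒n6
[3] read 'c'  n6⇒n7
[4] read 'a'  n7⇒n8  ** P1@[1:4]
[5] read 'b'  n8⇒n1 (fail-walked)
[6] read 'c'  n1⇒n13
[7] read 'd'  n13⇒n9 (fail-walked)
[8] read 'b'  n9⇒n18
[9] read 'a'  n18⇒n2 (fail-walked)
[10] read 'a'  n2⇒n3
[11] read 'b'  n3⇒n4  ** P0@[8:11]
[12] read 'd'  n4⇒n9 (fail-walked)
[13] read 'd'  n9⇒n10
[14] read 'b'  n10⇒n11
[15] read 'b'  n11⇒n12  ** P2@[12:15],P4@[13:15]
[16] read 'd'  n12⇒n9 (fail-walked)
[17] read 'b'  n9⇒n18
[18] read 'b'  n18⇒n19  ** P4@[16:18]
[19] read 'd'  n19⇒n9 (fail-walked)
[20] read 'a'  n9⇒n5 (fail-walked)
[21] read 'b'  n5⇒n1 (fail-walked)
[22] read 'a'  n1⇒n2
[23] read 'a'  n2⇒n3
[24] read 'b'  n3⇒n4  ** P0@[21:24]
[25] read 'd'  n4⇒n9 (fail-walked)
[26] read 'd'  n9⇒n10
[27] read 'b'  n10⇒n11
[28] read 'b'  n11⇒n12  ** P2@[25:28],P4@[26:28]
[29] read 'a'  n12⇒n2 (fail-walked)
[30] read 'c'  n2⇒n0 (fail-walked)
[31] read 'b'  n0⇒n1
[32] read 'd'  n1⇒n9 (fail-walked)
[33] read 'd'  n9⇒n10
[34] read 'd'  n10⇒n10 (fail-walked)
[35] read 'c'  n10⇒n0 (fail-walked)
[36] read 'b'  n0⇒n1
[37] read 'd'  n1⇒n9 (fail-walked)
[38] read 'b'  n9⇒n18
[39] read 'c'  n18⇒n13 (fail-walked)
[40] read 'c'  n13⇒n0 (fail-walked)
[41] read 'b'  n0⇒n1
[42] read 'c'  n1⇒n13
[43] read 'b'  n13⇒n14
[44] read 'a'  n14⇒n2 (fail-walked)
[45] read 'a'  n2⇒n3
[46] read 'b'  n3⇒n4  ** P0@[43:46]
[47] read 'a'  n4⇒n2 (fail-walked)
[48] read 'b'  n2⇒n1 (fail-walked)
[49] read 'c'  n1⇒n13
[50] read 'b'  n13⇒n14
[51] read 'b'  n14⇒n15
[52] read 'a'  n15⇒n16
[53] read 'c'  n16⇒n17  ** P3@[48:53]
[54] read 'd'  n17⇒n9 (fail-walked)
[55] read 'd'  n9⇒n10
[56] read 'b'  n10⇒n11
[57] read 'b'  n11⇒n12  ** P2@[54:57],P4@[55:57]
[58] read 'a'  n12⇒n2 (fail-walked)
[59] read 'a'  n2⇒n3
[60] read 'c'  n3⇒n7 (fail-walked)
[61] read 'a'  n7⇒n8  ** P1@[58:61]
[62] read 'd'  n8⇒n9 (fail-walked)
[63] read 'd'  n9⇒n10
[64] read 'b'  n10⇒n11

Result: [[4,1],[11,0],[15,2],[15,4],[18,4],[24,0],[28,2],[28,4],[46,0],[53,3],[57,2],[57,4],[61,1]]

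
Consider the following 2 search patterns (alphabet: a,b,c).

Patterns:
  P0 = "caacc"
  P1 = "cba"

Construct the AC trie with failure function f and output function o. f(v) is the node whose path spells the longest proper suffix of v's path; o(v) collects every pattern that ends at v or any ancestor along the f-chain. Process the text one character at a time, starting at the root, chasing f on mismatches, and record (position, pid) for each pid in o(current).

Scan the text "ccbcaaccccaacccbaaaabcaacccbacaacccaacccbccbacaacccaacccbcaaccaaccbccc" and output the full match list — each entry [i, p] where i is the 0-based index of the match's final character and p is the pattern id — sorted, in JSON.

Build:
Trie (insert patterns):
  n0 'ε': c→1
  n1 'c': a→2 b→6
  n2 'ca': a→3
  n3 'caa': c→4
  n4 'caac': c→5
  n5 'caacc': ·  [P0 ends]
  n6 'cb': a→7
  n7 'cba': ·  [P1 ends]

Failure links (BFS by depth):
  fail(1) 'c': from fail(0)=0 chase 'c': 0 ⇒ 0;  out=∅∪out(0)=∅
  fail(2) 'ca': from fail(1)=0 chase 'a': 0 ⇒ 0;  out=∅∪out(0)=∅
  fail(6) 'cb': from fail(1)=0 chase 'b': 0 ⇒ 0;  out=∅∪out(0)=∅
  fail(3) 'caa': from fail(2)=0 chase 'a': 0 ⇒ 0;  out=∅∪out(0)=∅
  fail(7) 'cba': from fail(6)=0 chase 'a': 0 ⇒ 0;  out={1}∪out(0)={1}
  fail(4) 'caac': from fail(3)=0 chase 'c': 0 ⇒ 1;  out=∅∪out(1)=∅
  fail(5) 'caacc': from fail(4)=1 chase 'c': 1→0 ⇒ 1;  out={0}∪out(1)={0}

Run:
[0] read 'c'  n0⇒n1
[1] read 'c'  n1⇒n1 (fail-walked)
[2] read 'b'  n1⇒n6
[3] read 'c'  n6⇒n1 (fail-walked)
[4] read 'a'  n1⇒n2
[5] read 'a'  n2⇒n3
[6] read 'c'  n3⇒n4
[7] read 'c'  n4⇒n5  → match P0@[3:7]
[8] read 'c'  n5⇒n1 (fail-walked)
[9] read 'c'  n1⇒n1 (fail-walked)
[10] read 'a'  n1⇒n2
[11] read 'a'  n2⇒n3
[12] read 'c'  n3⇒n4
[13] read 'c'  n4⇒n5  → match P0@[9:13]
[14] read 'c'  n5⇒n1 (fail-walked)
[15] read 'b'  n1⇒n6
[16] read 'a'  n6⇒n7  → match P1@[14:16]
[17] read 'a'  n7⇒n0 (fail-walked)
[18] read 'a'  n0⇒n0
[19] read 'a'  n0⇒n0
[20] read 'b'  n0⇒n0
[21] read 'c'  n0⇒n1
[22] read 'a'  n1⇒n2
[23] read 'a'  n2⇒n3
[24] read 'c'  n3⇒n4
[25] read 'c'  n4⇒n5  → match P0@[21:25]
[26] read 'c'  n5⇒n1 (fail-walked)
[27] read 'b'  n1⇒n6
[28] read 'a'  n6⇒n7  → match P1@[26:28]
[29] read 'c'  n7⇒n1 (fail-walked)
[30] read 'a'  n1⇒n2
[31] read 'a'  n2⇒n3
[32] read 'c'  n3⇒n4
[33] read 'c'  n4⇒n5  → match P0@[29:33]
[34] read 'c'  n5⇒n1 (fail-walked)
[35] read 'a'  n1⇒n2
[36] read 'a'  n2⇒n3
[37] read 'c'  n3⇒n4
[38] read 'c'  n4⇒n5  → match P0@[34:38]
[39] read 'c'  n5⇒n1 (fail-walked)
[40] read 'b'  n1⇒n6
[41] read 'c'  n6⇒n1 (fail-walked)
[42] read 'c'  n1⇒n1 (fail-walked)
[43] read 'b'  n1⇒n6
[44] read 'a'  n6⇒n7  → match P1@[42:44]
[45] read 'c'  n7⇒n1 (fail-walked)
[46] read 'a'  n1⇒n2
[47] read 'a'  n2⇒n3
[48] read 'c'  n3⇒n4
[49] read 'c'  n4⇒n5  → match P0@[45:49]
[50] read 'c'  n5⇒n1 (fail-walked)
[51] read 'a'  n1⇒n2
[52] read 'a'  n2⇒n3
[53] read 'c'  n3⇒n4
[54] read 'c'  n4⇒n5  → match P0@[50:54]
[55] read 'c'  n5⇒n1 (fail-walked)
[56] read 'b'  n1⇒n6
[57] read 'c'  n6⇒n1 (fail-walked)
[58] read 'a'  n1⇒n2
[59] read 'a'  n2⇒n3
[60] read 'c'  n3⇒n4
[61] read 'c'  n4⇒n5  → match P0@[57:61]
[62] read 'a'  n5⇒n2 (fail-walked)
[63] read 'a'  n2⇒n3
[64] read 'c'  n3⇒n4
[65] read 'c'  n4⇒n5  → match P0@[61:65]
[66] read 'b'  n5⇒n6 (fail-walked)
[67] read 'c'  n6⇒n1 (fail-walked)
[68] read 'c'  n1⇒n1 (fail-walked)
[69] read 'c'  n1⇒n1 (fail-walked)

Matches: [[7,0],[13,0],[16,1],[25,0],[28,1],[33,0],[38,0],[44,1],[49,0],[54,0],[61,0],[65,0]]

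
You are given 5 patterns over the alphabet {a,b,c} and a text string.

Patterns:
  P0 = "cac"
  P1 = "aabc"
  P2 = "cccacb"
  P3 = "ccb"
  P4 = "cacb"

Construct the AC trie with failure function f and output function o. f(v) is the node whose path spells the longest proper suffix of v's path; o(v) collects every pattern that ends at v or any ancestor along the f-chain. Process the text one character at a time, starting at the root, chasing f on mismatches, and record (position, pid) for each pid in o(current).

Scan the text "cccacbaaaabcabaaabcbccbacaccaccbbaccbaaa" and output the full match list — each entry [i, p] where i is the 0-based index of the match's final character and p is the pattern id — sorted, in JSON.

Build automaton:
Trie nodes:
  n0 'ε': a→4 c→1
  n1 'c': a→2 c→8
  n2 'ca': c→3
  n3 'cac': b→14  ←P0
  n4 'a': a→5
  n5 'aa': b→6
  n6 'aab': c→7
  n7 'aabc': ·  ←P1
  n8 'cc': b→13 c→9
  n9 'ccc': a→10
  n10 'ccca': c→11
  n11 'cccac': b→12
  n12 'cccacb': ·  ←P2
  n13 'ccb': ·  ←P3
  n14 'cacb': ·  ←P4

BFS fail/out derivation:
  n1('c'): parent n0 fail=0; on 'c' 0 → fail=0;  out ∅∪∅=∅
  n4('a'): parent n0 fail=0; on 'a' 0 → fail=0;  out ∅∪∅=∅
  n2('ca'): parent n1 fail=0; on 'a' 0 → fail=4;  out ∅∪∅=∅
  n5('aa'): parent n4 fail=0; on 'a' 0 → fail=4;  out ∅∪∅=∅
  n8('cc'): parent n1 fail=0; on 'c' 0 → fail=1;  out ∅∪∅=∅
  n3('cac'): parent n2 fail=4; on 'c' 4→0 → fail=1;  out {0}∪∅={0}
  n6('aab'): parent n5 fail=4; on 'b' 4→0 → fail=0;  out ∅∪∅=∅
  n9('ccc'): parent n8 fail=1; on 'c' 1 → fail=8;  out ∅∪∅=∅
  n13('ccb'): parent n8 fail=1; on 'b' 1→0 → fail=0;  out {3}∪∅={3}
  n7('aabc'): parent n6 fail=0; on 'c' 0 → fail=1;  out {1}∪∅={1}
  n10('ccca'): parent n9 fail=8; on 'a' 8→1 → fail=2;  out ∅∪∅=∅
  n14('cacb'): parent n3 fail=1; on 'b' 1→0 → fail=0;  out {4}∪∅={4}
  n11('cccac'): parent n10 fail=2; on 'c' 2 → fail=3;  out ∅∪{0}={0}
  n12('cccacb'): parent n11 fail=3; on 'b' 3 → fail=14;  out {2}∪{4}={2,4}

Run:
pos 0 'c': at 1
pos 1 'c': at 8
pos 2 'c': at 9
pos 3 'a': at 10
pos 4 'c': at 11  → match P0@[2:4]
pos 5 'b': at 12  → match P2@[0:5],P4@[2:5]
pos 6 'a': at 4 ·f
pos 7 'a': at 5
pos 8 'a': at 5 ·f
pos 9 'a': at 5 ·f
pos 10 'b': at 6
pos 11 'c': at 7  → match P1@[8:11]
pos 12 'a': at 2 ·f
pos 13 'b': at 0 ·f
pos 14 'a': at 4
pos 15 'a': at 5
pos 16 'a': at 5 ·f
pos 17 'b': at 6
pos 18 'c': at 7  → match P1@[15:18]
pos 19 'b': at 0 ·f
pos 20 'c': at 1
pos 21 'c': at 8
pos 22 'b': at 13  → match P3@[20:22]
pos 23 'a': at 4 ·f
pos 24 'c': at 1 ·f
pos 25 'a': at 2
pos 26 'c': at 3  → match P0@[24:26]
pos 27 'c': at 8 ·f
pos 28 'a': at 2 ·f
pos 29 'c': at 3  → match P0@[27:29]
pos 30 'c': at 8 ·f
pos 31 'b': at 13  → match P3@[29:31]
pos 32 'b': at 0 ·f
pos 33 'a': at 4
pos 34 'c': at 1 ·f
pos 35 'c': at 8
pos 36 'b': at 13  → match P3@[34:36]
pos 37 'a': at 4 ·f
pos 38 'a': at 5
pos 39 'a': at 5 ·f

Result: [[4,0],[5,2],[5,4],[11,1],[18,1],[22,3],[26,0],[29,0],[31,3],[36,3]]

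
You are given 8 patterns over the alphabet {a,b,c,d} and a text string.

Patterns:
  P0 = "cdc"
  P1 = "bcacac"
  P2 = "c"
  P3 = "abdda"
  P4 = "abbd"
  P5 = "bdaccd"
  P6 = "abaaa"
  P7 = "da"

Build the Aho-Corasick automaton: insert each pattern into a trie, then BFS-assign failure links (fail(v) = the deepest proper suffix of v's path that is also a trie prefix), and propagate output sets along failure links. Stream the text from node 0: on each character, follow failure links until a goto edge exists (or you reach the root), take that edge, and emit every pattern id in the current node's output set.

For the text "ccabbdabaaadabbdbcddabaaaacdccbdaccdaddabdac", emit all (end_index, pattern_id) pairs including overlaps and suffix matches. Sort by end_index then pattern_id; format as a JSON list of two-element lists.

Build:
Trie nodes:
  0='ε' goto a→10 b→4 c→1 d→25
  1='c' goto d→2  [P2 ends]
  2='cd' goto c→3
  3='cdc' goto ·  [P0 ends]
  4='b' goto c→5 d→17
  5='bc' goto a→6
  6='bca' goto c→7
  7='bcac' goto a→8
  8='bcaca' goto c→9
  9='bcacac' goto ·  [P1 ends]
  10='a' goto b→11
  11='ab' goto a→22 b→15 d→12
  12='abd' goto d→13
  13='abdd' goto a→14
  14='abdda' goto ·  [P3 ends]
  15='abb' goto d→16
  16='abbd' goto ·  [P4 ends]
  17='bd' goto a→18
  18='bda' goto c→19
  19='bdac' goto c→20
  20='bdacc' goto d→21
  21='bdaccd' goto ·  [P5 ends]
  22='aba' goto a→23
  23='abaa' goto a→24
  24='abaaa' goto ·  [P6 ends]
  25='d' goto a→26
  26='da' goto ·  [P7 ends]

BFS fail/out derivation:
  fail(1) 'c': from fail(0)=0 chase 'c': 0 ⇒ 0;  out={2}∪out(0)={2}
  fail(4) 'b': from fail(0)=0 chase 'b': 0 ⇒ 0;  out=∅∪out(0)=∅
  fail(10) 'a': from fail(0)=0 chase 'a': 0 ⇒ 0;  out=∅∪out(0)=∅
  fail(25) 'd': from fail(0)=0 chase 'd': 0 ⇒ 0;  out=∅∪out(0)=∅
  fail(2) 'cd': from fail(1)=0 chase 'd': 0 ⇒ 25;  out=∅∪out(25)=∅
  fail(5) 'bc': from fail(4)=0 chase 'c': 0 ⇒ 1;  out=∅∪out(1)={2}
  fail(11) 'ab': from fail(10)=0 chase 'b': 0 ⇒ 4;  out=∅∪out(4)=∅
  fail(17) 'bd': from fail(4)=0 chase 'd': 0 ⇒ 25;  out=∅∪out(25)=∅
  fail(26) 'da': from fail(25)=0 chase 'a': 0 ⇒ 10;  out={7}∪out(10)={7}
  fail(3) 'cdc': from fail(2)=25 chase 'c': 25→0 ⇒ 1;  out={0}∪out(1)={0,2}
  fail(6) 'bca': from fail(5)=1 chase 'a': 1→0 ⇒ 10;  out=∅∪out(10)=∅
  fail(12) 'abd': from fail(11)=4 chase 'd': 4 ⇒ 17;  out=∅∪out(17)=∅
  fail(15) 'abb': from fail(11)=4 chase 'b': 4→0 ⇒ 4;  out=∅∪out(4)=∅
  fail(18) 'bda': from fail(17)=25 chase 'a': 25 ⇒ 26;  out=∅∪out(26)={7}
  fail(22) 'aba': from fail(11)=4 chase 'a': 4→0 ⇒ 10;  out=∅∪out(10)=∅
  fail(7) 'bcac': from fail(6)=10 chase 'c': 10→0 ⇒ 1;  out=∅∪out(1)={2}
  fail(13) 'abdd': from fail(12)=17 chase 'd': 17→25→0 ⇒ 25;  out=∅∪out(25)=∅
  fail(16) 'abbd': from fail(15)=4 chase 'd': 4 ⇒ 17;  out={4}∪out(17)={4}
  fail(19) 'bdac': from fail(18)=26 chase 'c': 26→10→0 ⇒ 1;  out=∅∪out(1)={2}
  fail(23) 'abaa': from fail(22)=10 chase 'a': 10→0 ⇒ 10;  out=∅∪out(10)=∅
  fail(8) 'bcaca': from fail(7)=1 chase 'a': 1→0 ⇒ 10;  out=∅∪out(10)=∅
  fail(14) 'abdda': from fail(13)=25 chase 'a': 25 ⇒ 26;  out={3}∪out(26)={3,7}
  fail(20) 'bdacc': from fail(19)=1 chase 'c': 1→0 ⇒ 1;  out=∅∪out(1)={2}
  fail(24) 'abaaa': from fail(23)=10 chase 'a': 10→0 ⇒ 10;  out={6}∪out(10)={6}
  fail(9) 'bcacac': from fail(8)=10 chase 'c': 10→0 ⇒ 1;  out={1}∪out(1)={1,2}
  fail(21) 'bdaccd': from fail(20)=1 chase 'd': 1 ⇒ 2;  out={5}∪out(2)={5}

Run:
pos 0 'c': at 1  emit P2@[0:0]
pos 1 'c': at 1 (fail-walked)  emit P2@[1:1]
pos 2 'a': at 10 (fail-walked)
pos 3 'b': at 11
pos 4 'b': at 15
pos 5 'd': at 16  emit P4@[2:5]
pos 6 'a': at 18 (fail-walked)  emit P7@[5:6]
pos 7 'b': at 11 (fail-walked)
pos 8 'a': at 22
pos 9 'a': at 23
pos 10 'a': at 24  emit P6@[6:10]
pos 11 'd': at 25 (fail-walked)
pos 12 'a': at 26  emit P7@[11:12]
pos 13 'b': at 11 (fail-walked)
pos 14 'b': at 15
pos 15 'd': at 16  emit P4@[12:15]
pos 16 'b': at 4 (fail-walked)
pos 17 'c': at 5  emit P2@[17:17]
pos 18 'd': at 2 (fail-walked)
pos 19 'd': at 25 (fail-walked)
pos 20 'a': at 26  emit P7@[19:20]
pos 21 'b': at 11 (fail-walked)
pos 22 'a': at 22
pos 23 'a': at 23
pos 24 'a': at 24  emit P6@[20:24]
pos 25 'a': at 10 (fail-walked)
pos 26 'c': at 1 (fail-walked)  emit P2@[26:26]
pos 27 'd': at 2
pos 28 'c': at 3  emit P0@[26:28],P2@[28:28]
pos 29 'c': at 1 (fail-walked)  emit P2@[29:29]
pos 30 'b': at 4 (fail-walked)
pos 31 'd': at 17
pos 32 'a': at 18  emit P7@[31:32]
pos 33 'c': at 19  emit P2@[33:33]
pos 34 'c': at 20  emit P2@[34:34]
pos 35 'd': at 21  emit P5@[30:35]
pos 36 'a': at 26 (fail-walked)  emit P7@[35:36]
pos 37 'd': at 25 (fail-walked)
pos 38 'd': at 25 (fail-walked)
pos 39 'a': at 26  emit P7@[38:39]
pos 40 'b': at 11 (fail-walked)
pos 41 'd': at 12
pos 42 'a': at 18 (fail-walked)  emit P7@[41:42]
pos 43 'c': at 19  emit P2@[43:43]

All matches (sorted): [[0,2],[1,2],[5,4],[6,7],[10,6],[12,7],[15,4],[17,2],[20,7],[24,6],[26,2],[28,0],[28,2],[29,2],[32,7],[33,2],[34,2],[35,5],[36,7],[39,7],[42,7],[43,2]]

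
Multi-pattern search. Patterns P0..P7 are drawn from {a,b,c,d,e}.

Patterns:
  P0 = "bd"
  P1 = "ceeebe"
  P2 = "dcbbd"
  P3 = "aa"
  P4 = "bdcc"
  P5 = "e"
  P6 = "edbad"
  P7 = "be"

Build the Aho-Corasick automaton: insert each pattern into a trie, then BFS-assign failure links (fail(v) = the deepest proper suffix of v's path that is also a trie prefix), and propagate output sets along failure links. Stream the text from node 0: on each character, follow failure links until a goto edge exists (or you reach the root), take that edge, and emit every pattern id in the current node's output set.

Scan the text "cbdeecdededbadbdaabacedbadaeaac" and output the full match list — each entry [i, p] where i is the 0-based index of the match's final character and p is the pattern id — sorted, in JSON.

Build automaton:
Trie (insert patterns):
  0='ε' goto a→14 b→1 c→3 d→9 e→18
  1='b' goto d→2 e→23
  2='bd' goto c→16  ←P0
  3='c' goto e→4
  4='ce' goto e→5
  5='cee' goto e→6
  6='ceee' goto b→7
  7='ceeeb' goto e→8
  8='ceeebe' goto ·  ←P1
  9='d' goto c→10
  10='dc' goto b→11
  11='dcb' goto b→12
  12='dcbb' goto d→13
  13='dcbbd' goto ·  ←P2
  14='a' goto a→15
  15='aa' goto ·  ←P3
  16='bdc' goto c→17
  17='bdcc' goto ·  ←P4
  18='e' goto d→19  ←P5
  19='ed' goto b→20
  20='edb' goto a→21
  21='edba' goto d→22
  22='edbad' goto ·  ←P6
  23='be' goto ·  ←P7

BFS fail/out derivation:
  fail(1) 'b': from fail(0)=0 chase 'b': 0 ⇒ 0;  out=∅∪out(0)=∅
  fail(3) 'c': from fail(0)=0 chase 'c': 0 ⇒ 0;  out=∅∪out(0)=∅
  fail(9) 'd': from fail(0)=0 chase 'd': 0 ⇒ 0;  out=∅∪out(0)=∅
  fail(14) 'a': from fail(0)=0 chase 'a': 0 ⇒ 0;  out=∅∪out(0)=∅
  fail(18) 'e': from fail(0)=0 chase 'e': 0 ⇒ 0;  out={5}∪out(0)={5}
  fail(2) 'bd': from fail(1)=0 chase 'd': 0 ⇒ 9;  out={0}∪out(9)={0}
  fail(4) 'ce': from fail(3)=0 chase 'e': 0 ⇒ 18;  out=∅∪out(18)={5}
  fail(10) 'dc': from fail(9)=0 chase 'c': 0 ⇒ 3;  out=∅∪out(3)=∅
  fail(15) 'aa': from fail(14)=0 chase 'a': 0 ⇒ 14;  out={3}∪out(14)={3}
  fail(19) 'ed': from fail(18)=0 chase 'd': 0 ⇒ 9;  out=∅∪out(9)=∅
  fail(23) 'be': from fail(1)=0 chase 'e': 0 ⇒ 18;  out={7}∪out(18)={5,7}
  fail(5) 'cee': from fail(4)=18 chase 'e': 18→0 ⇒ 18;  out=∅∪out(18)={5}
  fail(11) 'dcb': from fail(10)=3 chase 'b': 3→0 ⇒ 1;  out=∅∪out(1)=∅
  fail(16) 'bdc': from fail(2)=9 chase 'c': 9 ⇒ 10;  out=∅∪out(10)=∅
  fail(20) 'edb': from fail(19)=9 chase 'b': 9→0 ⇒ 1;  out=∅∪out(1)=∅
  fail(6) 'ceee': from fail(5)=18 chase 'e': 18→0 ⇒ 18;  out=∅∪out(18)={5}
  fail(12) 'dcbb': from fail(11)=1 chase 'b': 1→0 ⇒ 1;  out=∅∪out(1)=∅
  fail(17) 'bdcc': from fail(16)=10 chase 'c': 10→3→0 ⇒ 3;  out={4}∪out(3)={4}
  fail(21) 'edba': from fail(20)=1 chase 'a': 1→0 ⇒ 14;  out=∅∪out(14)=∅
  fail(7) 'ceeeb': from fail(6)=18 chase 'b': 18→0 ⇒ 1;  out=∅∪out(1)=∅
  fail(13) 'dcbbd': from fail(12)=1 chase 'd': 1 ⇒ 2;  out={2}∪out(2)={0,2}
  fail(22) 'edbad': from fail(21)=14 chase 'd': 14→0 ⇒ 9;  out={6}∪out(9)={6}
  fail(8) 'ceeebe': from fail(7)=1 chase 'e': 1 ⇒ 23;  out={1}∪out(23)={1,5,7}

Text stream:
i=0 'c': node 0→3
i=1 'b': node 3→1 (fail-walked)
i=2 'd': node 1→2  emit P0@[1:2]
i=3 'e': node 2→18 (fail-walked)  emit P5@[3:3]
i=4 'e': node 18→18 (fail-walked)  emit P5@[4:4]
i=5 'c': node 18→3 (fail-walked)
i=6 'd': node 3→9 (fail-walked)
i=7 'e': node 9→18 (fail-walked)  emit P5@[7:7]
i=8 'd': node 18→19
i=9 'e': node 19→18 (fail-walked)  emit P5@[9:9]
i=10 'd': node 18→19
i=11 'b': node 19→20
i=12 'a': node 20→21
i=13 'd': node 21→22  emit P6@[9:13]
i=14 'b': node 22→1 (fail-walked)
i=15 'd': node 1→2  emit P0@[14:15]
i=16 'a': node 2→14 (fail-walked)
i=17 'a': node 14→15  emit P3@[16:17]
i=18 'b': node 15→1 (fail-walked)
i=19 'a': node 1→14 (fail-walked)
i=20 'c': node 14→3 (fail-walked)
i=21 'e': node 3→4  emit P5@[21:21]
i=22 'd': node 4→19 (fail-walked)
i=23 'b': node 19→20
i=24 'a': node 20→21
i=25 'd': node 21→22  emit P6@[21:25]
i=26 'a': node 22→14 (fail-walked)
i=27 'e': node 14→18 (fail-walked)  emit P5@[27:27]
i=28 'a': node 18→14 (fail-walked)
i=29 'a': node 14→15  emit P3@[28:29]
i=30 'c': node 15→3 (fail-walked)

Matches: [[2,0],[3,5],[4,5],[7,5],[9,5],[13,6],[15,0],[17,3],[21,5],[25,6],[27,5],[29,3]]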